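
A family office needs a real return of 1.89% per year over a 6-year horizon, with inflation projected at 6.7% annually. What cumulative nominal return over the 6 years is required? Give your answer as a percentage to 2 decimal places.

Required annual nominal rate: (1+1.89%)(1+6.7%) − 1 = 8.71663%.
Cumulative over 6 years: (1 + 0.0871663)^6 − 1 ≈ 0.65111.

65.11%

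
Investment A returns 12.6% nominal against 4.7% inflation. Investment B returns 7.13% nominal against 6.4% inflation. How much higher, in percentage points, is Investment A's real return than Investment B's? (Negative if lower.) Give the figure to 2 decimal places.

6.86

Investment A real return: 1.126/1.047 − 1 = 7.545%.
Investment B real return: 1.0713/1.064 − 1 = 0.686%.
Difference: 7.545 − 0.686 = 6.859 pp.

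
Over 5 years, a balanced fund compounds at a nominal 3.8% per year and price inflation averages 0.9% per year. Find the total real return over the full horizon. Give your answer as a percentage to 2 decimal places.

15.22%

The annual real rate is (1+3.8%)/(1+0.9%) − 1 = 2.8741%.
Compounded over 5 years: (1 + 0.028741)^5 − 1 ≈ 0.15221.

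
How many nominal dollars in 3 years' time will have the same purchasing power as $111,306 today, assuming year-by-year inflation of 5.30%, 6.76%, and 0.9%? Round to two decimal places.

$126,254.45

Cumulative price-level factor: 1.0530 × 1.0676 × 1.009 = 1.1343004452.
The nominal amount required is $111,306 scaled up by that factor.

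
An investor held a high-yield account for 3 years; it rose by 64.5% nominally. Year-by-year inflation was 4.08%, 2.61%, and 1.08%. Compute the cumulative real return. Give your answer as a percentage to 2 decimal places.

Cumulative inflation factor: 1.0408 × 1.0261 × 1.0108 ≈ 1.07950.
Nominal growth factor: 1.64500. Real growth factor = 1.64500 / 1.07950 ≈ 1.52386.
Total real return ≈ 52.3855%.

52.39%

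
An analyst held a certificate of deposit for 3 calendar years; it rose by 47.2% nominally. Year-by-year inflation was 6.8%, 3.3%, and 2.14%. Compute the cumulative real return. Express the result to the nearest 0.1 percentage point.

30.6%

Cumulative inflation factor: 1.068 × 1.033 × 1.0214 ≈ 1.12685.
Nominal growth factor: 1.47200. Real growth factor = 1.47200 / 1.12685 ≈ 1.30629.
Total real return ≈ 30.6292%.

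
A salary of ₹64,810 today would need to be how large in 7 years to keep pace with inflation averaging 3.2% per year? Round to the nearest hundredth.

₹80,797.87

Cumulative price-level factor: (1+3.2%)^7 ≈ 1.2466882924.
Multiplying ₹64,810 by the price-level factor gives the future nominal sum.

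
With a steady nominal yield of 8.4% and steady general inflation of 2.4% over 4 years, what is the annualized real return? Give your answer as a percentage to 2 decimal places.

With constant rates the annual real return is the same each year: (1+8.4%)/(1+2.4%) − 1 = 0.05859.

5.86%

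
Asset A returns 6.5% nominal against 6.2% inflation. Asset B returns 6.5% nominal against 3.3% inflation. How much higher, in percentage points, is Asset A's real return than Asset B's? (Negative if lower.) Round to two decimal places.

Asset A real return: 1.065/1.062 − 1 = 0.282%.
Asset B real return: 1.065/1.033 − 1 = 3.098%.
Difference: 0.282 − 3.098 = -2.816 pp.

-2.82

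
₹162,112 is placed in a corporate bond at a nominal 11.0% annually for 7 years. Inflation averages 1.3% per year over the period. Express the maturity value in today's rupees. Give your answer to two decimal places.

₹307,475.06

Nominal value at maturity: ₹162,112 × (1 + 11.0%)^7 ≈ ₹336,570.47.
Price-level factor over 7 years: (1 + 1.3%)^7 ≈ 1.0946269025.
Dividing the nominal maturity value by the price-level factor gives the value in today's money.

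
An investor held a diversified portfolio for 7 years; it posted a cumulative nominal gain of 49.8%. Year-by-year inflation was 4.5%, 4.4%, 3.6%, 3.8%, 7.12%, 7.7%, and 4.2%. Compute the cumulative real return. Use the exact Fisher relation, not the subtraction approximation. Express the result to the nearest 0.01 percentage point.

6.21%

Cumulative inflation factor: 1.045 × 1.044 × 1.036 × 1.038 × 1.0712 × 1.077 × 1.042 ≈ 1.41035.
Nominal growth factor: 1.49800. Real growth factor = 1.49800 / 1.41035 ≈ 1.06215.
Total real return ≈ 6.2145%.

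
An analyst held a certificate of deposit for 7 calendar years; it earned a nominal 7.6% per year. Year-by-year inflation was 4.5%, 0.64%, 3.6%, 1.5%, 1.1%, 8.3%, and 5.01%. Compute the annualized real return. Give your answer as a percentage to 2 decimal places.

3.97%

Cumulative inflation factor: 1.045 × 1.0064 × 1.036 × 1.015 × 1.011 × 1.083 × 1.0501 ≈ 1.27152.
Nominal growth factor: 1.66988. Real growth factor = 1.66988 / 1.27152 ≈ 1.31330.
Annualized: 1.31330^(1/7) − 1 ≈ 0.03970.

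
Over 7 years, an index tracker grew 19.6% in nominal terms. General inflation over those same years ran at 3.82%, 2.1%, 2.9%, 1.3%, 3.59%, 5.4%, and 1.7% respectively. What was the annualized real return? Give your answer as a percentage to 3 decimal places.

Cumulative inflation factor: 1.0382 × 1.021 × 1.029 × 1.013 × 1.0359 × 1.054 × 1.017 ≈ 1.22691.
Nominal growth factor: 1.19600. Real growth factor = 1.19600 / 1.22691 ≈ 0.97481.
Annualized: 0.97481^(1/7) − 1 ≈ -0.00364.

-0.364%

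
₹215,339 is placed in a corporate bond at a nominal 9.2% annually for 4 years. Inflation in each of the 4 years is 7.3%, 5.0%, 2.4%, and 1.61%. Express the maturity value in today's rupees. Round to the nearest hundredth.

Nominal value at maturity: ₹215,339 × (1 + 9.2%)^4 ≈ ₹306,205.68.
Price-level factor over 4 years: 1.073 × 1.050 × 1.024 × 1.0161 ≈ 1.1722640026.
The maturity value deflated by that factor is the answer in today's purchasing power.

₹261,208.81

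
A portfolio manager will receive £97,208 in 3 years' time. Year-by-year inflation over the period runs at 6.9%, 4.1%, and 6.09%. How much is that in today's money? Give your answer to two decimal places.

Price-level factor over 3 years: 1.069 × 1.041 × 1.0609 = 1.1806002861.
Purchasing power today: £97,208 divided by that factor.

£82,337.77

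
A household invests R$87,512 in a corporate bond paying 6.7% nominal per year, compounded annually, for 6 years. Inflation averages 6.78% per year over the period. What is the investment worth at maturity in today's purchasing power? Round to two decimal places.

Nominal value at maturity: R$87,512 × (1 + 6.7%)^6 ≈ R$129,138.02.
Price-level factor over 6 years: (1 + 6.78%)^6 ≈ 1.4823115723.
Dividing the nominal maturity value by the price-level factor gives the value in today's money.

R$87,119.35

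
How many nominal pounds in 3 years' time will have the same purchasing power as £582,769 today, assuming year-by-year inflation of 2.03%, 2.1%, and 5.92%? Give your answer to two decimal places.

Cumulative price-level factor: 1.0203 × 1.021 × 1.0592 ≈ 1.1033964970.
Multiplying £582,769 by the price-level factor gives the future nominal sum.

£643,025.27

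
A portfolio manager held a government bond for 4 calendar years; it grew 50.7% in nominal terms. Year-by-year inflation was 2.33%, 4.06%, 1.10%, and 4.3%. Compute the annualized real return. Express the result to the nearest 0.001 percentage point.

7.634%

Cumulative inflation factor: 1.0233 × 1.0406 × 1.0110 × 1.043 ≈ 1.12285.
Nominal growth factor: 1.50700. Real growth factor = 1.50700 / 1.12285 ≈ 1.34212.
Annualized: 1.34212^(1/4) − 1 ≈ 0.07634.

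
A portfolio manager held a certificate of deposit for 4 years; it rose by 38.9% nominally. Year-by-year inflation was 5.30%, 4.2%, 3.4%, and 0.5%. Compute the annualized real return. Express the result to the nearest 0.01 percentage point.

Cumulative inflation factor: 1.0530 × 1.042 × 1.034 × 1.005 ≈ 1.14020.
Nominal growth factor: 1.38900. Real growth factor = 1.38900 / 1.14020 ≈ 1.21820.
Annualized: 1.21820^(1/4) − 1 ≈ 0.05058.

5.06%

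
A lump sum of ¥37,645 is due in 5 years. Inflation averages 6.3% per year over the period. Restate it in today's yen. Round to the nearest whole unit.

¥27,736

Price-level factor over 5 years: (1 + 6.3%)^5 ≈ 1.3572702272.
Purchasing power today: ¥37,645 divided by that factor.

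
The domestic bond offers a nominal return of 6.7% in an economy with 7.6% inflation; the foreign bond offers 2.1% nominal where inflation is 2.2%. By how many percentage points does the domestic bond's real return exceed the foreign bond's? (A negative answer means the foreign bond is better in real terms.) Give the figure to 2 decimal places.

-0.74

The domestic bond real return: 1.067/1.076 − 1 = -0.836%.
The foreign bond real return: 1.021/1.022 − 1 = -0.098%.
Difference: -0.836 − (-0.098) = -0.738 pp.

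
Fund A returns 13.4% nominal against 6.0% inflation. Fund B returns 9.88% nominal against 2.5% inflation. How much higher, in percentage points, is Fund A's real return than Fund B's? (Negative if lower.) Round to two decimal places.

-0.22

Fund A real return: 1.134/1.060 − 1 = 6.981%.
Fund B real return: 1.0988/1.025 − 1 = 7.200%.
Difference: 6.981 − 7.200 = -0.219 pp.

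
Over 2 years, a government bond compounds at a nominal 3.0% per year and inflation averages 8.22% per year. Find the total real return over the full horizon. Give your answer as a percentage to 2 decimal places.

-9.41%

The annual real rate is (1+3.0%)/(1+8.22%) − 1 = -4.8235%.
Compounded over 2 years: (1 + -0.048235)^2 − 1 ≈ -0.09414.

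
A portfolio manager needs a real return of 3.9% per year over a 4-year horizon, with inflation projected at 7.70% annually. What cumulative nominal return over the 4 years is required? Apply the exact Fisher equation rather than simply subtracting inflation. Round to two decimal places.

56.79%

Required annual nominal rate: (1+3.9%)(1+7.70%) − 1 = 11.9003%.
Cumulative over 4 years: (1 + 0.119003)^4 − 1 ≈ 0.56792.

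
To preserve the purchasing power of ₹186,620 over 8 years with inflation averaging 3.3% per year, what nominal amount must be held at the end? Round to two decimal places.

₹241,969.57

Cumulative price-level factor: (1+3.3%)^8 ≈ 1.2965897146.
Multiplying ₹186,620 by the price-level factor gives the future nominal sum.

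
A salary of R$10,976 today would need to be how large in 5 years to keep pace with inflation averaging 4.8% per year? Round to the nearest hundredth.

Cumulative price-level factor: (1+4.8%)^5 ≈ 1.2641727169.
Multiplying R$10,976 by the price-level factor gives the future nominal sum.

R$13,875.56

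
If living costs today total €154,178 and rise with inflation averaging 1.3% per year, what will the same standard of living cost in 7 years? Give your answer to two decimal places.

€168,767.39

Cumulative price-level factor: (1+1.3%)^7 ≈ 1.0946269025.
Multiplying €154,178 by the price-level factor gives the future nominal sum.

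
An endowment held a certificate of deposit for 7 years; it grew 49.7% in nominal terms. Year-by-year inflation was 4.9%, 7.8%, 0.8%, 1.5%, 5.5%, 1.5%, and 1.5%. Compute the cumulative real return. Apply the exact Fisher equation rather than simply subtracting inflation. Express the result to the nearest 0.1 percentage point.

19.0%

Cumulative inflation factor: 1.049 × 1.078 × 1.008 × 1.015 × 1.055 × 1.015 × 1.015 ≈ 1.25749.
Nominal growth factor: 1.49700. Real growth factor = 1.49700 / 1.25749 ≈ 1.19046.
Total real return ≈ 19.0464%.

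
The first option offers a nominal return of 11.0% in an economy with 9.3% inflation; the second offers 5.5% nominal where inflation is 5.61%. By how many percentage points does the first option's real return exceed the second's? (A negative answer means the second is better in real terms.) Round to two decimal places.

1.66

The first option real return: 1.110/1.093 − 1 = 1.555%.
The second real return: 1.055/1.0561 − 1 = -0.104%.
Difference: 1.555 − (-0.104) = 1.659 pp.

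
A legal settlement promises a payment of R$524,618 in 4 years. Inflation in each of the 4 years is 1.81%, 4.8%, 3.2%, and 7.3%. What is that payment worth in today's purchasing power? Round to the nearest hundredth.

Price-level factor over 4 years: 1.0181 × 1.048 × 1.032 × 1.073 ≈ 1.1814929631.
Purchasing power today: R$524,618 divided by that factor.

R$444,029.73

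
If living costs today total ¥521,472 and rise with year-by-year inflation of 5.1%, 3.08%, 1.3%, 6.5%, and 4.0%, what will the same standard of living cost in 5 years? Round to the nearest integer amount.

¥633,870

Cumulative price-level factor: 1.051 × 1.0308 × 1.013 × 1.065 × 1.040 ≈ 1.2155407376.
Multiplying ¥521,472 by the price-level factor gives the future nominal sum.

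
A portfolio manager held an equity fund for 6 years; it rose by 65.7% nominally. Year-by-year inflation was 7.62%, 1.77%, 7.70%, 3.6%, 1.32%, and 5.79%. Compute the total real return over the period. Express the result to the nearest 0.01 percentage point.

26.50%

Cumulative inflation factor: 1.0762 × 1.0177 × 1.0770 × 1.036 × 1.0132 × 1.0579 ≈ 1.30987.
Nominal growth factor: 1.65700. Real growth factor = 1.65700 / 1.30987 ≈ 1.26501.
Total real return ≈ 26.5012%.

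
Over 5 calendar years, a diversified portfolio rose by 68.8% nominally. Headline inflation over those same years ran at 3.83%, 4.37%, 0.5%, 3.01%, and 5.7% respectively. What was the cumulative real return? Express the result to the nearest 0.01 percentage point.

42.35%

Cumulative inflation factor: 1.0383 × 1.0437 × 1.005 × 1.0301 × 1.057 ≈ 1.18582.
Nominal growth factor: 1.68800. Real growth factor = 1.68800 / 1.18582 ≈ 1.42349.
Total real return ≈ 42.3487%.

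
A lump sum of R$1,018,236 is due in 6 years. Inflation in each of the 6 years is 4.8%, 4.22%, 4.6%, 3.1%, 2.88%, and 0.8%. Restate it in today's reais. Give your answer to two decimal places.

Price-level factor over 6 years: 1.048 × 1.0422 × 1.046 × 1.031 × 1.0288 × 1.008 ≈ 1.2215020185.
Purchasing power today: R$1,018,236 divided by that factor.

R$833,593.38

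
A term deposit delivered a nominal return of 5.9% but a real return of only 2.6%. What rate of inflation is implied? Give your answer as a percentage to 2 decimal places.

3.22%

From (1+r_nom) = (1+r_real)(1+π), we get 1+π = (1 + 5.9%)/(1 + 2.6%) = 1.059/1.026 ≈ 1.03216.
So π ≈ 3.2164%.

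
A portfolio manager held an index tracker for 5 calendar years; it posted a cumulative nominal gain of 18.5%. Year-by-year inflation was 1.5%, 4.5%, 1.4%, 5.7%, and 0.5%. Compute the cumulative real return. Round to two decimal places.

Cumulative inflation factor: 1.015 × 1.045 × 1.014 × 1.057 × 1.005 ≈ 1.14251.
Nominal growth factor: 1.18500. Real growth factor = 1.18500 / 1.14251 ≈ 1.03719.
Total real return ≈ 3.7187%.

3.72%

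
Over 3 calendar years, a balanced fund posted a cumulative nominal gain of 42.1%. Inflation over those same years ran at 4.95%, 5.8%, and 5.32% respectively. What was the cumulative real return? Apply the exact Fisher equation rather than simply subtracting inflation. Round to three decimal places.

21.511%

Cumulative inflation factor: 1.0495 × 1.058 × 1.0532 ≈ 1.16944.
Nominal growth factor: 1.42100. Real growth factor = 1.42100 / 1.16944 ≈ 1.21511.
Total real return ≈ 21.5109%.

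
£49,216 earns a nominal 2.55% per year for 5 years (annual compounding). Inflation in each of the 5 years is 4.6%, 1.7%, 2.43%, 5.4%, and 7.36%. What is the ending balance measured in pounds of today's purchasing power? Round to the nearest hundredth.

£45,271.17

Nominal value at maturity: £49,216 × (1 + 2.55%)^5 ≈ £55,819.33.
Price-level factor over 5 years: 1.046 × 1.017 × 1.0243 × 1.054 × 1.0736 ≈ 1.2329995664.
The maturity value deflated by that factor is the answer in today's purchasing power.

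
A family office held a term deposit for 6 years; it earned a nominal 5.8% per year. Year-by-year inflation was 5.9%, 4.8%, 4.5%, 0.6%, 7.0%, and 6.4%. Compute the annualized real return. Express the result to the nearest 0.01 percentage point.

Cumulative inflation factor: 1.059 × 1.048 × 1.045 × 1.006 × 1.070 × 1.064 ≈ 1.32830.
Nominal growth factor: 1.40254. Real growth factor = 1.40254 / 1.32830 ≈ 1.05589.
Annualized: 1.05589^(1/6) − 1 ≈ 0.00910.

0.91%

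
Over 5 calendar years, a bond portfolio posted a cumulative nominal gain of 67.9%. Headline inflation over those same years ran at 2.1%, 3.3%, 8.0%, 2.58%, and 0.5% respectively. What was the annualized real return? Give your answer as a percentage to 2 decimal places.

Cumulative inflation factor: 1.021 × 1.033 × 1.080 × 1.0258 × 1.005 ≈ 1.17430.
Nominal growth factor: 1.67900. Real growth factor = 1.67900 / 1.17430 ≈ 1.42979.
Annualized: 1.42979^(1/5) − 1 ≈ 0.07412.

7.41%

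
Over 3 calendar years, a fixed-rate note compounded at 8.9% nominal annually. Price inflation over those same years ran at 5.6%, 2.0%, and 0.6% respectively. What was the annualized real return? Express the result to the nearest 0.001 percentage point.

Cumulative inflation factor: 1.056 × 1.020 × 1.006 ≈ 1.08358.
Nominal growth factor: 1.29147. Real growth factor = 1.29147 / 1.08358 ≈ 1.19185.
Annualized: 1.19185^(1/3) − 1 ≈ 0.06025.

6.025%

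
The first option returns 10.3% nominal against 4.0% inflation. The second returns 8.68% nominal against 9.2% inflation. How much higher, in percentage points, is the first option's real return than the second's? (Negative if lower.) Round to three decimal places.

The first option real return: 1.103/1.040 − 1 = 6.0577%.
The second real return: 1.0868/1.092 − 1 = -0.4762%.
Difference: 6.0577 − (-0.4762) = 6.5339 pp.

6.534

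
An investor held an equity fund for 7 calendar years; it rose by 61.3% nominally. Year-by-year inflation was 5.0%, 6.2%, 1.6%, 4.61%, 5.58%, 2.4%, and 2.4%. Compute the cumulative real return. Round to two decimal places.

Cumulative inflation factor: 1.050 × 1.062 × 1.016 × 1.0461 × 1.0558 × 1.024 × 1.024 ≈ 1.31209.
Nominal growth factor: 1.61300. Real growth factor = 1.61300 / 1.31209 ≈ 1.22934.
Total real return ≈ 22.9340%.

22.93%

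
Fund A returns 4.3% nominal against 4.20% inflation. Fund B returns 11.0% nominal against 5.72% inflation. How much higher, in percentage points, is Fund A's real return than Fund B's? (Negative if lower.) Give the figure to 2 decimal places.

Fund A real return: 1.043/1.0420 − 1 = 0.096%.
Fund B real return: 1.110/1.0572 − 1 = 4.994%.
Difference: 0.096 − 4.994 = -4.898 pp.

-4.90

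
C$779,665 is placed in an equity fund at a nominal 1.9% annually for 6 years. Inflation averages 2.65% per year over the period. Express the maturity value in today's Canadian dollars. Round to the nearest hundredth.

Nominal value at maturity: C$779,665 × (1 + 1.9%)^6 ≈ C$872,877.19.
Price-level factor over 6 years: (1 + 2.65%)^6 ≈ 1.1699134186.
The maturity value deflated by that factor is the answer in today's purchasing power.

C$746,104.09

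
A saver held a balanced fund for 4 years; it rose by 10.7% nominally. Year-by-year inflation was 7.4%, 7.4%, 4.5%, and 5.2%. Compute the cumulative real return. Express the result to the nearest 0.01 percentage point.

Cumulative inflation factor: 1.074 × 1.074 × 1.045 × 1.052 ≈ 1.26806.
Nominal growth factor: 1.10700. Real growth factor = 1.10700 / 1.26806 ≈ 0.87299.
Total real return ≈ -12.7015%.

-12.70%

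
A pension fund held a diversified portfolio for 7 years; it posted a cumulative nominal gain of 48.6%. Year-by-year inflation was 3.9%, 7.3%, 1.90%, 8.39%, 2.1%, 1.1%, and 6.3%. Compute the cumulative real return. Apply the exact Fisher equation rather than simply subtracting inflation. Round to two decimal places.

9.98%

Cumulative inflation factor: 1.039 × 1.073 × 1.0190 × 1.0839 × 1.021 × 1.011 × 1.063 ≈ 1.35110.
Nominal growth factor: 1.48600. Real growth factor = 1.48600 / 1.35110 ≈ 1.09984.
Total real return ≈ 9.9841%.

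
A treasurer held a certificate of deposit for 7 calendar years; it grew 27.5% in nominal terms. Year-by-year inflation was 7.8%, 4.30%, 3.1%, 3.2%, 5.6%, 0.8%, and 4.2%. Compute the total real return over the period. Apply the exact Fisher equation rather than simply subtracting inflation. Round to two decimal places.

-3.91%

Cumulative inflation factor: 1.078 × 1.0430 × 1.031 × 1.032 × 1.056 × 1.008 × 1.042 ≈ 1.32689.
Nominal growth factor: 1.27500. Real growth factor = 1.27500 / 1.32689 ≈ 0.96090.
Total real return ≈ -3.9104%.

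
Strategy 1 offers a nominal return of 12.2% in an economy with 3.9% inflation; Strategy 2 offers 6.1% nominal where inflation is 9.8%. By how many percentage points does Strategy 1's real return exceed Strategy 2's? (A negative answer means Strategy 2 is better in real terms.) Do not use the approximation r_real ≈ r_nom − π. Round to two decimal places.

Strategy 1 real return: 1.122/1.039 − 1 = 7.988%.
Strategy 2 real return: 1.061/1.098 − 1 = -3.370%.
Difference: 7.988 − (-3.370) = 11.358 pp.

11.36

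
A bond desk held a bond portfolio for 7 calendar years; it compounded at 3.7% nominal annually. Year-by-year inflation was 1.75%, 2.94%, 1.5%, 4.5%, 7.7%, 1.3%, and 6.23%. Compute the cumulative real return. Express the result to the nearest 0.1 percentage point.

Cumulative inflation factor: 1.0175 × 1.0294 × 1.015 × 1.045 × 1.077 × 1.013 × 1.0623 ≈ 1.28758.
Nominal growth factor: 1.28959. Real growth factor = 1.28959 / 1.28758 ≈ 1.00156.
Total real return ≈ 0.1562%.

0.2%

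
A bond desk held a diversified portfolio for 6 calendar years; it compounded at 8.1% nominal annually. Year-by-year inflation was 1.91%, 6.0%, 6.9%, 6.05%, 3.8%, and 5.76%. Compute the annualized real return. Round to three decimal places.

Cumulative inflation factor: 1.0191 × 1.060 × 1.069 × 1.0605 × 1.038 × 1.0576 ≈ 1.34440.
Nominal growth factor: 1.59571. Real growth factor = 1.59571 / 1.34440 ≈ 1.18693.
Annualized: 1.18693^(1/6) − 1 ≈ 0.02897.

2.897%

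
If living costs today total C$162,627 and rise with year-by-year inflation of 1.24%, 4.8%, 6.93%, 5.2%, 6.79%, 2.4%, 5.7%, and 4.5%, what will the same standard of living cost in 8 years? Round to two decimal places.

C$234,446.20

Cumulative price-level factor: 1.0124 × 1.048 × 1.0693 × 1.052 × 1.0679 × 1.024 × 1.057 × 1.045 ≈ 1.4416191632.
Multiplying C$162,627 by the price-level factor gives the future nominal sum.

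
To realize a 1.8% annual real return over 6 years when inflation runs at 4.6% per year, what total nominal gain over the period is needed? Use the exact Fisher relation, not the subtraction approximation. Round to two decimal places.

Required annual nominal rate: (1+1.8%)(1+4.6%) − 1 = 6.4828%.
Cumulative over 6 years: (1 + 0.064828)^6 − 1 ≈ 0.45773.

45.77%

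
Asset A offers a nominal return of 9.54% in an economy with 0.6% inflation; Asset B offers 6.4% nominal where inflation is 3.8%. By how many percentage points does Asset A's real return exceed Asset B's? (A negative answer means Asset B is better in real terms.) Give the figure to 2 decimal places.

6.38

Asset A real return: 1.0954/1.006 − 1 = 8.887%.
Asset B real return: 1.064/1.038 − 1 = 2.505%.
Difference: 8.887 − 2.505 = 6.382 pp.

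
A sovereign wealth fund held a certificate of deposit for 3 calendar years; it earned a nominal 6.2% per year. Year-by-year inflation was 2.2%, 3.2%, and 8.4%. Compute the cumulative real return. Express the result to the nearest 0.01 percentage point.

Cumulative inflation factor: 1.022 × 1.032 × 1.084 ≈ 1.14330.
Nominal growth factor: 1.19777. Real growth factor = 1.19777 / 1.14330 ≈ 1.04764.
Total real return ≈ 4.7644%.

4.76%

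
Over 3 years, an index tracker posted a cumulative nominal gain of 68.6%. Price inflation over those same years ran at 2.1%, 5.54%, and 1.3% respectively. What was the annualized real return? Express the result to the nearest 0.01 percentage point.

Cumulative inflation factor: 1.021 × 1.0554 × 1.013 ≈ 1.09157.
Nominal growth factor: 1.68600. Real growth factor = 1.68600 / 1.09157 ≈ 1.54456.
Annualized: 1.54456^(1/3) − 1 ≈ 0.15594.

15.59%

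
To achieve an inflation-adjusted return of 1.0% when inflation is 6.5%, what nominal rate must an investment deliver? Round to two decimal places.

By the Fisher equation, 1 + r_nom = (1 + 1.0%)(1 + 6.5%) = 1.010 × 1.065 = 1.07565.
So r_nom = 7.565%.

7.57%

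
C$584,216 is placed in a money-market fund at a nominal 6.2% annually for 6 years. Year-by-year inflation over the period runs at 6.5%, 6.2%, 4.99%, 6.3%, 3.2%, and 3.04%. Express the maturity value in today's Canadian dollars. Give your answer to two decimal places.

C$624,424.13

Nominal value at maturity: C$584,216 × (1 + 6.2%)^6 ≈ C$838,147.68.
Price-level factor over 6 years: 1.065 × 1.062 × 1.0499 × 1.063 × 1.032 × 1.0304 ≈ 1.3422730547.
Dividing the nominal maturity value by the price-level factor gives the value in today's money.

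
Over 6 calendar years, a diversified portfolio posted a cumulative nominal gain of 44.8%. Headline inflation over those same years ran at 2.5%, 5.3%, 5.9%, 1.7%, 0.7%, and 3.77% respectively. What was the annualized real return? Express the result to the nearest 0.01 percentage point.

2.97%

Cumulative inflation factor: 1.025 × 1.053 × 1.059 × 1.017 × 1.007 × 1.0377 ≈ 1.21470.
Nominal growth factor: 1.44800. Real growth factor = 1.44800 / 1.21470 ≈ 1.19206.
Annualized: 1.19206^(1/6) − 1 ≈ 0.02971.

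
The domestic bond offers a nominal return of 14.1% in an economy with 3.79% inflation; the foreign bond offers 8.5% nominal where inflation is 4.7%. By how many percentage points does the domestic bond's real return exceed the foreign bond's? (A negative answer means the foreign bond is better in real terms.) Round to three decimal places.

6.304

The domestic bond real return: 1.141/1.0379 − 1 = 9.9335%.
The foreign bond real return: 1.085/1.047 − 1 = 3.6294%.
Difference: 9.9335 − 3.6294 = 6.3041 pp.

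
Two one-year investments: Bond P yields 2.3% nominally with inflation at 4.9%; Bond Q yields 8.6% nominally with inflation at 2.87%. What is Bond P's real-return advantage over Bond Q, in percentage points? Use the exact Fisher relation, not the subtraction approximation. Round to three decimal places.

-8.049

Bond P real return: 1.023/1.049 − 1 = -2.4786%.
Bond Q real return: 1.086/1.0287 − 1 = 5.5701%.
Difference: -2.4786 − 5.5701 = -8.0487 pp.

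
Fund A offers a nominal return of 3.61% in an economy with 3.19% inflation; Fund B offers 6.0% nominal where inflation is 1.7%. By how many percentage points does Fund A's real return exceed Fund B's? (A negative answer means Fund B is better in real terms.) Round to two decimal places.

Fund A real return: 1.0361/1.0319 − 1 = 0.407%.
Fund B real return: 1.060/1.017 − 1 = 4.228%.
Difference: 0.407 − 4.228 = -3.821 pp.

-3.82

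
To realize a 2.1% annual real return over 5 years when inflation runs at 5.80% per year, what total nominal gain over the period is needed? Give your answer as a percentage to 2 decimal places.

47.08%

Required annual nominal rate: (1+2.1%)(1+5.80%) − 1 = 8.0218%.
Cumulative over 5 years: (1 + 0.080218)^5 − 1 ≈ 0.47081.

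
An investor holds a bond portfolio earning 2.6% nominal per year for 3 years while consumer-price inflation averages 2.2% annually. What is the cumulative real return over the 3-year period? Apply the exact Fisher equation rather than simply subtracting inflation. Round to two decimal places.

1.18%

The annual real rate is (1+2.6%)/(1+2.2%) − 1 = 0.3914%.
Compounded over 3 years: (1 + 0.003914)^3 − 1 ≈ 0.01179.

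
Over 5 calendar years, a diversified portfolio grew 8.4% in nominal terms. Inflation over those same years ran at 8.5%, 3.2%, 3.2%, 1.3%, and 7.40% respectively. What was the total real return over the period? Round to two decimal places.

Cumulative inflation factor: 1.085 × 1.032 × 1.032 × 1.013 × 1.0740 ≈ 1.25720.
Nominal growth factor: 1.08400. Real growth factor = 1.08400 / 1.25720 ≈ 0.86224.
Total real return ≈ -13.7763%.

-13.78%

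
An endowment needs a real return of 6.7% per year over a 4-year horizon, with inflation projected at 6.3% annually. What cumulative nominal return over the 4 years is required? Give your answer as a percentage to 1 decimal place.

65.5%

Required annual nominal rate: (1+6.7%)(1+6.3%) − 1 = 13.4221%.
Cumulative over 4 years: (1 + 0.134221)^4 − 1 ≈ 0.65497.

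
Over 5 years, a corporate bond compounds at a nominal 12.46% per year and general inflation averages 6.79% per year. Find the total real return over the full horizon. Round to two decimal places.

29.52%

The annual real rate is (1+12.46%)/(1+6.79%) − 1 = 5.3095%.
Compounded over 5 years: (1 + 0.053095)^5 − 1 ≈ 0.29520.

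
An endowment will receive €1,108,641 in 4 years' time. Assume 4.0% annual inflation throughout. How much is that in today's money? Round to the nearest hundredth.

Price-level factor over 4 years: (1 + 4.0%)^4 = 1.16985856.
Purchasing power today: €1,108,641 divided by that factor.

€947,670.97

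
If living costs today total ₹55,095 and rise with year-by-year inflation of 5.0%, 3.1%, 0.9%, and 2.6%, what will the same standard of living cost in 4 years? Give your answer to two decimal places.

₹61,744.56

Cumulative price-level factor: 1.050 × 1.031 × 1.009 × 1.026 = 1.1206925667.
Multiplying ₹55,095 by the price-level factor gives the future nominal sum.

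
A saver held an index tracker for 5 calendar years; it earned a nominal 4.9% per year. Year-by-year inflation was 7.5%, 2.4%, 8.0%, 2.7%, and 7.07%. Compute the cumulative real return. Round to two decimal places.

-2.84%

Cumulative inflation factor: 1.075 × 1.024 × 1.080 × 1.027 × 1.0707 ≈ 1.30729.
Nominal growth factor: 1.27022. Real growth factor = 1.27022 / 1.30729 ≈ 0.97164.
Total real return ≈ -2.8356%.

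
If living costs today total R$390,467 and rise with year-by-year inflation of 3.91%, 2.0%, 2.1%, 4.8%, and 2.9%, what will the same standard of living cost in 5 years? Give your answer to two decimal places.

Cumulative price-level factor: 1.0391 × 1.020 × 1.021 × 1.048 × 1.029 ≈ 1.1669706034.
Multiplying R$390,467 by the price-level factor gives the future nominal sum.

R$455,663.51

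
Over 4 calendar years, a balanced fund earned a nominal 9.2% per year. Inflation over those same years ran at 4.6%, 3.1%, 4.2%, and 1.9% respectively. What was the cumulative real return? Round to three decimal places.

24.182%

Cumulative inflation factor: 1.046 × 1.031 × 1.042 × 1.019 ≈ 1.14507.
Nominal growth factor: 1.42197. Real growth factor = 1.42197 / 1.14507 ≈ 1.24182.
Total real return ≈ 24.1819%.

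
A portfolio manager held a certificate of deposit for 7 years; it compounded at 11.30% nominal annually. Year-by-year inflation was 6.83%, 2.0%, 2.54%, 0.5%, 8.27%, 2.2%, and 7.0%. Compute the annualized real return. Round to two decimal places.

Cumulative inflation factor: 1.0683 × 1.020 × 1.0254 × 1.005 × 1.0827 × 1.022 × 1.070 ≈ 1.32952.
Nominal growth factor: 2.11576. Real growth factor = 2.11576 / 1.32952 ≈ 1.59137.
Annualized: 1.59137^(1/7) − 1 ≈ 0.06862.

6.86%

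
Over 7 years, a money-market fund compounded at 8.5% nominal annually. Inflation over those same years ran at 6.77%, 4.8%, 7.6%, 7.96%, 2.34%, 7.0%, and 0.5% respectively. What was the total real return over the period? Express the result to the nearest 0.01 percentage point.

23.74%

Cumulative inflation factor: 1.0677 × 1.048 × 1.076 × 1.0796 × 1.0234 × 1.070 × 1.005 ≈ 1.43048.
Nominal growth factor: 1.77014. Real growth factor = 1.77014 / 1.43048 ≈ 1.23745.
Total real return ≈ 23.7449%.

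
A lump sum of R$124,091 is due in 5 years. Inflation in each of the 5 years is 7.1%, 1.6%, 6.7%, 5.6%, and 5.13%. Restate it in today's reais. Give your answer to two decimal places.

Price-level factor over 5 years: 1.071 × 1.016 × 1.067 × 1.056 × 1.0513 ≈ 1.2889562622.
Purchasing power today: R$124,091 divided by that factor.

R$96,272.47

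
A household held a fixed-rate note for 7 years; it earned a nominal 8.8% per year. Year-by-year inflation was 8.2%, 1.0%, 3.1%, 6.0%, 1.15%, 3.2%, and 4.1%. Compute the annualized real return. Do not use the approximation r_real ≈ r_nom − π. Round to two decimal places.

Cumulative inflation factor: 1.082 × 1.010 × 1.031 × 1.060 × 1.0115 × 1.032 × 1.041 ≈ 1.29781.
Nominal growth factor: 1.80469. Real growth factor = 1.80469 / 1.29781 ≈ 1.39057.
Annualized: 1.39057^(1/7) − 1 ≈ 0.04823.

4.82%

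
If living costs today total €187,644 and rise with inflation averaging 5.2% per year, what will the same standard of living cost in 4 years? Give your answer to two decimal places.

€229,825.20

Cumulative price-level factor: (1+5.2%)^4 ≈ 1.2247937436.
Multiplying €187,644 by the price-level factor gives the future nominal sum.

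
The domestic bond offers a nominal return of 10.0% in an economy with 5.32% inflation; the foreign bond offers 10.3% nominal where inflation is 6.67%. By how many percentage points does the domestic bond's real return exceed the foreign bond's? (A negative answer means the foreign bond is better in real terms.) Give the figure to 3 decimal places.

1.041

The domestic bond real return: 1.100/1.0532 − 1 = 4.4436%.
The foreign bond real return: 1.103/1.0667 − 1 = 3.4030%.
Difference: 4.4436 − 3.4030 = 1.0406 pp.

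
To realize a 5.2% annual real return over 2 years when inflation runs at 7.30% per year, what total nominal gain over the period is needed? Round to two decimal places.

Required annual nominal rate: (1+5.2%)(1+7.30%) − 1 = 12.8796%.
Cumulative over 2 years: (1 + 0.128796)^2 − 1 ≈ 0.27418.

27.42%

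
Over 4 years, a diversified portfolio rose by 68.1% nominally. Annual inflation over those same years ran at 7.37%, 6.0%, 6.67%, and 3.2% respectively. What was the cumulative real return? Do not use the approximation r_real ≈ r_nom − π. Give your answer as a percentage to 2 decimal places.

Cumulative inflation factor: 1.0737 × 1.060 × 1.0667 × 1.032 ≈ 1.25288.
Nominal growth factor: 1.68100. Real growth factor = 1.68100 / 1.25288 ≈ 1.34170.
Total real return ≈ 34.1705%.

34.17%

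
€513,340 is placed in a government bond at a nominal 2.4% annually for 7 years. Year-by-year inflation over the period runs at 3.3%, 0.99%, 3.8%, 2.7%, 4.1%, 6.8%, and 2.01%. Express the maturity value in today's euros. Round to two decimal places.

Nominal value at maturity: €513,340 × (1 + 2.4%)^7 ≈ €606,044.90.
Price-level factor over 7 years: 1.033 × 1.0099 × 1.038 × 1.027 × 1.041 × 1.068 × 1.0201 ≈ 1.2612791618.
Dividing the nominal maturity value by the price-level factor gives the value in today's money.

€480,500.21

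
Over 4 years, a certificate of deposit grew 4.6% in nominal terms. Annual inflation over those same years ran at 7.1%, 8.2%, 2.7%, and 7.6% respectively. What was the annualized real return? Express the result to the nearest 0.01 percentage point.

Cumulative inflation factor: 1.071 × 1.082 × 1.027 × 1.076 ≈ 1.28056.
Nominal growth factor: 1.04600. Real growth factor = 1.04600 / 1.28056 ≈ 0.81683.
Annualized: 0.81683^(1/4) − 1 ≈ -0.04932.

-4.93%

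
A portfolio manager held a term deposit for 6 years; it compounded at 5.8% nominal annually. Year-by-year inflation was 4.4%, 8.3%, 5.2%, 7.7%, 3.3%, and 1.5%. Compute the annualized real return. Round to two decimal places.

0.72%

Cumulative inflation factor: 1.044 × 1.083 × 1.052 × 1.077 × 1.033 × 1.015 ≈ 1.34316.
Nominal growth factor: 1.40254. Real growth factor = 1.40254 / 1.34316 ≈ 1.04421.
Annualized: 1.04421^(1/6) − 1 ≈ 0.00724.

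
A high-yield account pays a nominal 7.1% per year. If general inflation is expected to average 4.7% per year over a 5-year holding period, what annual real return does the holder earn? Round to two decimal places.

With constant rates the annual real return is the same each year: (1+7.1%)/(1+4.7%) − 1 = 0.02292.

2.29%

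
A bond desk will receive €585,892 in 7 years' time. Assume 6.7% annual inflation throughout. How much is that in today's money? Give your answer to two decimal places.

€372,105.97

Price-level factor over 7 years: (1 + 6.7%)^7 ≈ 1.5745299861.
Purchasing power today: €585,892 divided by that factor.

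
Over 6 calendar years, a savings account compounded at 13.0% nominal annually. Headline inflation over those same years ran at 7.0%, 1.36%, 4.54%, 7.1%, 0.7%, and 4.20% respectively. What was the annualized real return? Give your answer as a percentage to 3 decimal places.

Cumulative inflation factor: 1.070 × 1.0136 × 1.0454 × 1.071 × 1.007 × 1.0420 ≈ 1.27415.
Nominal growth factor: 2.08195. Real growth factor = 2.08195 / 1.27415 ≈ 1.63400.
Annualized: 1.63400^(1/6) − 1 ≈ 0.08528.

8.528%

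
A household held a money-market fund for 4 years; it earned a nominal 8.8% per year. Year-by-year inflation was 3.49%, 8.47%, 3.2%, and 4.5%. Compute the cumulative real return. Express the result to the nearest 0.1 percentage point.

Cumulative inflation factor: 1.0349 × 1.0847 × 1.032 × 1.045 ≈ 1.21061.
Nominal growth factor: 1.40125. Real growth factor = 1.40125 / 1.21061 ≈ 1.15747.
Total real return ≈ 15.7475%.

15.7%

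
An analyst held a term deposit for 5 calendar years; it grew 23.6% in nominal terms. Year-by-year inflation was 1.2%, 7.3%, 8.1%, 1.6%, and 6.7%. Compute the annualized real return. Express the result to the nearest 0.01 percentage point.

Cumulative inflation factor: 1.012 × 1.073 × 1.081 × 1.016 × 1.067 ≈ 1.27252.
Nominal growth factor: 1.23600. Real growth factor = 1.23600 / 1.27252 ≈ 0.97130.
Annualized: 0.97130^(1/5) − 1 ≈ -0.00581.

-0.58%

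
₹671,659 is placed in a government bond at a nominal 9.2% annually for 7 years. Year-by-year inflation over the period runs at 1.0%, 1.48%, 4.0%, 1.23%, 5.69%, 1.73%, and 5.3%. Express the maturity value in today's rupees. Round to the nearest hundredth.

₹1,018,008.92

Nominal value at maturity: ₹671,659 × (1 + 9.2%)^7 ≈ ₹1,243,676.15.
Price-level factor over 7 years: 1.010 × 1.0148 × 1.040 × 1.0123 × 1.0569 × 1.0173 × 1.053 ≈ 1.2216750995.
Dividing the nominal maturity value by the price-level factor gives the value in today's money.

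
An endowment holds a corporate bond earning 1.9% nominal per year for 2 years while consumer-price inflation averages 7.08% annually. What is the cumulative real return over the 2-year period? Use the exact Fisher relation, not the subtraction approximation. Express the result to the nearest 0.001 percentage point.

The annual real rate is (1+1.9%)/(1+7.08%) − 1 = -4.8375%.
Compounded over 2 years: (1 + -0.048375)^2 − 1 ≈ -0.09441.

-9.441%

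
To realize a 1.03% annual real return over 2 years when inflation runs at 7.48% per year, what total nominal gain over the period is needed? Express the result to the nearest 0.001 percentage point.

17.911%

Required annual nominal rate: (1+1.03%)(1+7.48%) − 1 = 8.587044%.
Cumulative over 2 years: (1 + 0.08587044)^2 − 1 ≈ 0.17911.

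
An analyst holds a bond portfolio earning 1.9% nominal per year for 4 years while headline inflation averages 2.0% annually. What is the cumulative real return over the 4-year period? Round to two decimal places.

-0.39%

The annual real rate is (1+1.9%)/(1+2.0%) − 1 = -0.0980%.
Compounded over 4 years: (1 + -0.000980)^4 − 1 ≈ -0.00392.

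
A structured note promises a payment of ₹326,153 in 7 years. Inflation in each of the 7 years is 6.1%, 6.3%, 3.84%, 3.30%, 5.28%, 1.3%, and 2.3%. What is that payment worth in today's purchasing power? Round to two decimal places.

Price-level factor over 7 years: 1.061 × 1.063 × 1.0384 × 1.0330 × 1.0528 × 1.013 × 1.023 ≈ 1.3199108678.
Purchasing power today: ₹326,153 divided by that factor.

₹247,102.29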